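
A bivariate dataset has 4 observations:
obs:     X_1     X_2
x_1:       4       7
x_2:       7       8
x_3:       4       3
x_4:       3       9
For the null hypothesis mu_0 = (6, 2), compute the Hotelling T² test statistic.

Step 1 — sample mean vector:
  mean(X_1) = (4 + 7 + 4 + 3) / 4 = 18/4 = 4.5
  mean(X_2) = (7 + 8 + 3 + 9) / 4 = 27/4 = 6.75
  x̄ = (4.5, 6.75),  deviation x̄ - mu_0 = (4.5, 6.75) - (6, 2) = (-1.5, 4.75).

Step 2 — sample covariance matrix, S[i,j] = (1/(n-1)) · Σ_k (x_{k,i} - mean_i) · (x_{k,j} - mean_j), divisor n-1 = 3:
  S[X_1,X_1] = ((-0.5)·(-0.5) + (2.5)·(2.5) + (-0.5)·(-0.5) + (-1.5)·(-1.5)) / 3 = 9/3 = 3
  S[X_1,X_2] = ((-0.5)·(0.25) + (2.5)·(1.25) + (-0.5)·(-3.75) + (-1.5)·(2.25)) / 3 = 1.5/3 = 0.5
  S[X_2,X_2] = ((0.25)·(0.25) + (1.25)·(1.25) + (-3.75)·(-3.75) + (2.25)·(2.25)) / 3 = 20.75/3 = 6.9167
  S = [[3, 0.5],
 [0.5, 6.9167]].

Step 3 — invert S. det(S) = 3·6.9167 - (0.5)² = 20.5.
  S^{-1} = (1/det) · [[d, -b], [-b, a]] = [[0.3374, -0.0244],
 [-0.0244, 0.1463]].

Step 4 — quadratic form (x̄ - mu_0)^T · S^{-1} · (x̄ - mu_0):
  S^{-1} · (x̄ - mu_0) = (-0.622, 0.7317),
  (x̄ - mu_0)^T · [...] = (-1.5)·(-0.622) + (4.75)·(0.7317) = 4.4085.

Step 5 — scale by n: T² = 4 · 4.4085 = 17.6341.

T² ≈ 17.6341


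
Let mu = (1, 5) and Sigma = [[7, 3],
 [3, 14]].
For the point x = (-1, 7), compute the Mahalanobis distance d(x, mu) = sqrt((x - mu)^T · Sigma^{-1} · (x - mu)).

Step 1 — centre the observation: (x - mu) = (-2, 2).

Step 2 — invert Sigma. det(Sigma) = 7·14 - (3)² = 89.
  Sigma^{-1} = (1/det) · [[d, -b], [-b, a]] = [[0.1573, -0.0337],
 [-0.0337, 0.0787]].

Step 3 — form the quadratic (x - mu)^T · Sigma^{-1} · (x - mu):
  Sigma^{-1} · (x - mu) = (-0.382, 0.2247).
  (x - mu)^T · [Sigma^{-1} · (x - mu)] = (-2)·(-0.382) + (2)·(0.2247) = 1.2135.

Step 4 — take square root: d = √(1.2135) ≈ 1.1016.

d(x, mu) = √(1.2135) ≈ 1.1016


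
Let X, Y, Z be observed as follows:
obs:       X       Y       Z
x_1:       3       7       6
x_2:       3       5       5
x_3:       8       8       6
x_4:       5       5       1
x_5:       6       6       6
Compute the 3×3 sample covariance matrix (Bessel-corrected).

Step 1 — column means:
  mean(X) = (3 + 3 + 8 + 5 + 6) / 5 = 25/5 = 5
  mean(Y) = (7 + 5 + 8 + 5 + 6) / 5 = 31/5 = 6.2
  mean(Z) = (6 + 5 + 6 + 1 + 6) / 5 = 24/5 = 4.8

Step 2 — sample covariance S[i,j] = (1/(n-1)) · Σ_k (x_{k,i} - mean_i) · (x_{k,j} - mean_j), with n-1 = 4.
  S[X,X] = ((-2)·(-2) + (-2)·(-2) + (3)·(3) + (0)·(0) + (1)·(1)) / 4 = 18/4 = 4.5
  S[X,Y] = ((-2)·(0.8) + (-2)·(-1.2) + (3)·(1.8) + (0)·(-1.2) + (1)·(-0.2)) / 4 = 6/4 = 1.5
  S[X,Z] = ((-2)·(1.2) + (-2)·(0.2) + (3)·(1.2) + (0)·(-3.8) + (1)·(1.2)) / 4 = 2/4 = 0.5
  S[Y,Y] = ((0.8)·(0.8) + (-1.2)·(-1.2) + (1.8)·(1.8) + (-1.2)·(-1.2) + (-0.2)·(-0.2)) / 4 = 6.8/4 = 1.7
  S[Y,Z] = ((0.8)·(1.2) + (-1.2)·(0.2) + (1.8)·(1.2) + (-1.2)·(-3.8) + (-0.2)·(1.2)) / 4 = 7.2/4 = 1.8
  S[Z,Z] = ((1.2)·(1.2) + (0.2)·(0.2) + (1.2)·(1.2) + (-3.8)·(-3.8) + (1.2)·(1.2)) / 4 = 18.8/4 = 4.7

S is symmetric (S[j,i] = S[i,j]). Assembling:

S = [[4.5, 1.5, 0.5],
 [1.5, 1.7, 1.8],
 [0.5, 1.8, 4.7]]


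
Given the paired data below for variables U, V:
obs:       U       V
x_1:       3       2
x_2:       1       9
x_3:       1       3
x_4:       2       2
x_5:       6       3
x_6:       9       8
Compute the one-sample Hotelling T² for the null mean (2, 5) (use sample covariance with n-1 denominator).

Step 1 — sample mean vector:
  mean(U) = (3 + 1 + 1 + 2 + 6 + 9) / 6 = 22/6 = 3.6667
  mean(V) = (2 + 9 + 3 + 2 + 3 + 8) / 6 = 27/6 = 4.5
  x̄ = (3.6667, 4.5),  deviation x̄ - mu_0 = (3.6667, 4.5) - (2, 5) = (1.6667, -0.5).

Step 2 — sample covariance matrix, S[i,j] = (1/(n-1)) · Σ_k (x_{k,i} - mean_i) · (x_{k,j} - mean_j), divisor n-1 = 5:
  S[U,U] = ((-0.6667)·(-0.6667) + (-2.6667)·(-2.6667) + (-2.6667)·(-2.6667) + (-1.6667)·(-1.6667) + (2.3333)·(2.3333) + (5.3333)·(5.3333)) / 5 = 51.3333/5 = 10.2667
  S[U,V] = ((-0.6667)·(-2.5) + (-2.6667)·(4.5) + (-2.6667)·(-1.5) + (-1.6667)·(-2.5) + (2.3333)·(-1.5) + (5.3333)·(3.5)) / 5 = 13/5 = 2.6
  S[V,V] = ((-2.5)·(-2.5) + (4.5)·(4.5) + (-1.5)·(-1.5) + (-2.5)·(-2.5) + (-1.5)·(-1.5) + (3.5)·(3.5)) / 5 = 49.5/5 = 9.9
  S = [[10.2667, 2.6],
 [2.6, 9.9]].

Step 3 — invert S. det(S) = 10.2667·9.9 - (2.6)² = 94.88.
  S^{-1} = (1/det) · [[d, -b], [-b, a]] = [[0.1043, -0.0274],
 [-0.0274, 0.1082]].

Step 4 — quadratic form (x̄ - mu_0)^T · S^{-1} · (x̄ - mu_0):
  S^{-1} · (x̄ - mu_0) = (0.1876, -0.0998),
  (x̄ - mu_0)^T · [...] = (1.6667)·(0.1876) + (-0.5)·(-0.0998) = 0.3626.

Step 5 — scale by n: T² = 6 · 0.3626 = 2.1754.

T² ≈ 2.1754


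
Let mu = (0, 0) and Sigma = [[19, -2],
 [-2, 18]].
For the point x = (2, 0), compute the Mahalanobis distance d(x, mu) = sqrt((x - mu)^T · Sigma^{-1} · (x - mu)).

Step 1 — centre the observation: (x - mu) = (2, 0).

Step 2 — invert Sigma. det(Sigma) = 19·18 - (-2)² = 338.
  Sigma^{-1} = (1/det) · [[d, -b], [-b, a]] = [[0.0533, 0.0059],
 [0.0059, 0.0562]].

Step 3 — form the quadratic (x - mu)^T · Sigma^{-1} · (x - mu):
  Sigma^{-1} · (x - mu) = (0.1065, 0.0118).
  (x - mu)^T · [Sigma^{-1} · (x - mu)] = (2)·(0.1065) + (0)·(0.0118) = 0.213.

Step 4 — take square root: d = √(0.213) ≈ 0.4615.

d(x, mu) = √(0.213) ≈ 0.4615


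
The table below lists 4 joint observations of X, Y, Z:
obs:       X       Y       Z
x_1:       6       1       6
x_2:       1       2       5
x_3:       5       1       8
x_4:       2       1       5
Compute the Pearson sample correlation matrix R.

Step 1 — column means:
  mean(X) = (6 + 1 + 5 + 2) / 4 = 14/4 = 3.5
  mean(Y) = (1 + 2 + 1 + 1) / 4 = 5/4 = 1.25
  mean(Z) = (6 + 5 + 8 + 5) / 4 = 24/4 = 6

Step 2 — sample variances and covariances s[i,j] = (1/(n-1)) · Σ_k (x_{k,i} - mean_i) · (x_{k,j} - mean_j), with n-1 = 3:
  s[X,X] = ((2.5)·(2.5) + (-2.5)·(-2.5) + (1.5)·(1.5) + (-1.5)·(-1.5)) / 3 = 17/3 = 5.6667
  s[X,Y] = ((2.5)·(-0.25) + (-2.5)·(0.75) + (1.5)·(-0.25) + (-1.5)·(-0.25)) / 3 = -2.5/3 = -0.8333
  s[X,Z] = ((2.5)·(0) + (-2.5)·(-1) + (1.5)·(2) + (-1.5)·(-1)) / 3 = 7/3 = 2.3333
  s[Y,Y] = ((-0.25)·(-0.25) + (0.75)·(0.75) + (-0.25)·(-0.25) + (-0.25)·(-0.25)) / 3 = 0.75/3 = 0.25
  s[Y,Z] = ((-0.25)·(0) + (0.75)·(-1) + (-0.25)·(2) + (-0.25)·(-1)) / 3 = -1/3 = -0.3333
  s[Z,Z] = ((0)·(0) + (-1)·(-1) + (2)·(2) + (-1)·(-1)) / 3 = 6/3 = 2
  Sample standard deviations s_i = √(s[i,i]):
  s(X) = √(5.6667) = 2.3805
  s(Y) = √(0.25) = 0.5
  s(Z) = √(2) = 1.4142

Step 3 — r_{ij} = s_{ij} / (s_i · s_j):
  r[X,X] = 1 (diagonal).
  r[X,Y] = -0.8333 / (2.3805 · 0.5) = -0.8333 / 1.1902 = -0.7001
  r[X,Z] = 2.3333 / (2.3805 · 1.4142) = 2.3333 / 3.3665 = 0.6931
  r[Y,Y] = 1 (diagonal).
  r[Y,Z] = -0.3333 / (0.5 · 1.4142) = -0.3333 / 0.7071 = -0.4714
  r[Z,Z] = 1 (diagonal).

R is symmetric with unit diagonal. Assembling:

R = [[1, -0.7001, 0.6931],
 [-0.7001, 1, -0.4714],
 [0.6931, -0.4714, 1]]


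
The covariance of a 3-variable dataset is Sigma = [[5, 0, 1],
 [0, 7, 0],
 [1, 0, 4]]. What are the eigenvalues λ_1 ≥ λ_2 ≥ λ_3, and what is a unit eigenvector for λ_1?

Step 1 — characteristic polynomial p(λ) = det(λI - Sigma) = λ³ - tr·λ² + c_1·λ - det, where tr = trace, c_1 = sum of the principal 2×2 minors, det = det(Sigma):
  tr = 5 + 7 + 4 = 16,
  c_1 = (5·7 - (0)²) + (5·4 - (1)²) + (7·4 - (0)²) = 35 + 19 + 28 = 82,
  det = 5·(7·4 - (0)²) - (0)·((0)·4 - (0)·(1)) + (1)·((0)·(0) - 7·(1)) = 5·(28) - (0)·(0) + (1)·(-7) = 133.
  So p(λ) = λ³ - 16λ² + 82λ - 133.
Step 2 — look for an integer root (rational root theorem: any rational root is an integer divisor of 133). Testing λ = 7:
  p(7) = 343 - 784 + 574 - 133 = 0  ✓
  Dividing out (λ - 7): p(λ) = (λ - 7)(λ² - 9λ + 19).
Step 3 — remaining eigenvalues from the quadratic λ² - 9λ + 19 = 0:
  Δ = 9² - 4·19 = 81 - 76 = 5,  λ = (9 ± √5)/2 = (9 ± 2.2361)/2 ≈ 5.618 or 3.382.
  Sorted: λ_1 = 7,  λ_2 = 5.618,  λ_3 = 3.382  (check: sum = 16 = tr ✓).

Step 4 — unit eigenvector for λ_1 = 7: v spans the null space of (Sigma - λ_1 I), whose rows are
  r_1 = (-2, 0, 1),  r_2 = (0, 0, 0),  r_3 = (1, 0, -3).
  v is orthogonal to every row, so take v ∝ r_1 × r_3 = ((0)·(-3) - (1)·(0), (1)·(1) - (-2)·(-3), (-2)·(0) - (0)·(1)) = (0, -5, 0).
  Rescale (divide by 5; multiply by -1 so the first nonzero entry is positive): u = (0, 1, 0).
  ||u|| = √((0)² + (1)² + (0)²) = √(1) = 1,  v_1 = u/||u|| ≈ (0, 1, 0) (||v_1|| = 1).

λ_1 = 7,  λ_2 = 5.618,  λ_3 = 3.382;  v_1 ≈ (0, 1, 0)


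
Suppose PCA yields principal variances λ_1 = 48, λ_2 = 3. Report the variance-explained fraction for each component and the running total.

Step 1 — total variance = trace(Sigma) = Σ λ_i = 48 + 3 = 51.

Step 2 — fraction explained by component i = λ_i / Σ λ:
  PC1: 48/51 = 0.9412
  PC2: 3/51 = 0.0588

Step 3 — cumulative fraction after k components = (λ_1 + ... + λ_k) / Σ λ:
  k = 1: 48/51 = 0.9412
  k = 2: (48 + 3)/51 = 51/51 = 1

Summary (fraction, with percent):

explained: PC1 0.9412 (94.12%), PC2 0.0588 (5.88%);  cumulative: 0.9412, 1


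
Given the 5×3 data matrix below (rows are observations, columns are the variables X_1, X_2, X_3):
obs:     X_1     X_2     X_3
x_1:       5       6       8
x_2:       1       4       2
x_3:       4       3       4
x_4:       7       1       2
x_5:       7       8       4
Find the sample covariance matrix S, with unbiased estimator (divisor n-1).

Step 1 — column means:
  mean(X_1) = (5 + 1 + 4 + 7 + 7) / 5 = 24/5 = 4.8
  mean(X_2) = (6 + 4 + 3 + 1 + 8) / 5 = 22/5 = 4.4
  mean(X_3) = (8 + 2 + 4 + 2 + 4) / 5 = 20/5 = 4

Step 2 — sample covariance S[i,j] = (1/(n-1)) · Σ_k (x_{k,i} - mean_i) · (x_{k,j} - mean_j), with n-1 = 4.
  S[X_1,X_1] = ((0.2)·(0.2) + (-3.8)·(-3.8) + (-0.8)·(-0.8) + (2.2)·(2.2) + (2.2)·(2.2)) / 4 = 24.8/4 = 6.2
  S[X_1,X_2] = ((0.2)·(1.6) + (-3.8)·(-0.4) + (-0.8)·(-1.4) + (2.2)·(-3.4) + (2.2)·(3.6)) / 4 = 3.4/4 = 0.85
  S[X_1,X_3] = ((0.2)·(4) + (-3.8)·(-2) + (-0.8)·(0) + (2.2)·(-2) + (2.2)·(0)) / 4 = 4/4 = 1
  S[X_2,X_2] = ((1.6)·(1.6) + (-0.4)·(-0.4) + (-1.4)·(-1.4) + (-3.4)·(-3.4) + (3.6)·(3.6)) / 4 = 29.2/4 = 7.3
  S[X_2,X_3] = ((1.6)·(4) + (-0.4)·(-2) + (-1.4)·(0) + (-3.4)·(-2) + (3.6)·(0)) / 4 = 14/4 = 3.5
  S[X_3,X_3] = ((4)·(4) + (-2)·(-2) + (0)·(0) + (-2)·(-2) + (0)·(0)) / 4 = 24/4 = 6

S is symmetric (S[j,i] = S[i,j]). Assembling:

S = [[6.2, 0.85, 1],
 [0.85, 7.3, 3.5],
 [1, 3.5, 6]]


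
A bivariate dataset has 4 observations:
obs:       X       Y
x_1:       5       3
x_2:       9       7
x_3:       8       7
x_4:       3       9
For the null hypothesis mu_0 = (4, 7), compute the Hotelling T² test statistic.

Step 1 — sample mean vector:
  mean(X) = (5 + 9 + 8 + 3) / 4 = 25/4 = 6.25
  mean(Y) = (3 + 7 + 7 + 9) / 4 = 26/4 = 6.5
  x̄ = (6.25, 6.5),  deviation x̄ - mu_0 = (6.25, 6.5) - (4, 7) = (2.25, -0.5).

Step 2 — sample covariance matrix, S[i,j] = (1/(n-1)) · Σ_k (x_{k,i} - mean_i) · (x_{k,j} - mean_j), divisor n-1 = 3:
  S[X,X] = ((-1.25)·(-1.25) + (2.75)·(2.75) + (1.75)·(1.75) + (-3.25)·(-3.25)) / 3 = 22.75/3 = 7.5833
  S[X,Y] = ((-1.25)·(-3.5) + (2.75)·(0.5) + (1.75)·(0.5) + (-3.25)·(2.5)) / 3 = -1.5/3 = -0.5
  S[Y,Y] = ((-3.5)·(-3.5) + (0.5)·(0.5) + (0.5)·(0.5) + (2.5)·(2.5)) / 3 = 19/3 = 6.3333
  S = [[7.5833, -0.5],
 [-0.5, 6.3333]].

Step 3 — invert S. det(S) = 7.5833·6.3333 - (-0.5)² = 47.7778.
  S^{-1} = (1/det) · [[d, -b], [-b, a]] = [[0.1326, 0.0105],
 [0.0105, 0.1587]].

Step 4 — quadratic form (x̄ - mu_0)^T · S^{-1} · (x̄ - mu_0):
  S^{-1} · (x̄ - mu_0) = (0.293, -0.0558),
  (x̄ - mu_0)^T · [...] = (2.25)·(0.293) + (-0.5)·(-0.0558) = 0.6872.

Step 5 — scale by n: T² = 4 · 0.6872 = 2.7488.

T² ≈ 2.7488


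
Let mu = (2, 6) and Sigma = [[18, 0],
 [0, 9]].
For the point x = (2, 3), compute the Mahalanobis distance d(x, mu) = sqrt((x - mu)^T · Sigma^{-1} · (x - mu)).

Step 1 — centre the observation: (x - mu) = (0, -3).

Step 2 — invert Sigma. det(Sigma) = 18·9 - (0)² = 162.
  Sigma^{-1} = (1/det) · [[d, -b], [-b, a]] = [[0.0556, 0],
 [0, 0.1111]].

Step 3 — form the quadratic (x - mu)^T · Sigma^{-1} · (x - mu):
  Sigma^{-1} · (x - mu) = (0, -0.3333).
  (x - mu)^T · [Sigma^{-1} · (x - mu)] = (0)·(0) + (-3)·(-0.3333) = 1.

Step 4 — take square root: d = √(1) ≈ 1.

d(x, mu) = √(1) ≈ 1


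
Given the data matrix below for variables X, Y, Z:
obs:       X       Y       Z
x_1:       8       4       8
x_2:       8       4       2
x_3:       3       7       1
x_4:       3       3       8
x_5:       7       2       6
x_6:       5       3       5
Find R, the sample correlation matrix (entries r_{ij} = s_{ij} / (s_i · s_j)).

Step 1 — column means:
  mean(X) = (8 + 8 + 3 + 3 + 7 + 5) / 6 = 34/6 = 5.6667
  mean(Y) = (4 + 4 + 7 + 3 + 2 + 3) / 6 = 23/6 = 3.8333
  mean(Z) = (8 + 2 + 1 + 8 + 6 + 5) / 6 = 30/6 = 5

Step 2 — sample variances and covariances s[i,j] = (1/(n-1)) · Σ_k (x_{k,i} - mean_i) · (x_{k,j} - mean_j), with n-1 = 5:
  s[X,X] = ((2.3333)·(2.3333) + (2.3333)·(2.3333) + (-2.6667)·(-2.6667) + (-2.6667)·(-2.6667) + (1.3333)·(1.3333) + (-0.6667)·(-0.6667)) / 5 = 27.3333/5 = 5.4667
  s[X,Y] = ((2.3333)·(0.1667) + (2.3333)·(0.1667) + (-2.6667)·(3.1667) + (-2.6667)·(-0.8333) + (1.3333)·(-1.8333) + (-0.6667)·(-0.8333)) / 5 = -7.3333/5 = -1.4667
  s[X,Z] = ((2.3333)·(3) + (2.3333)·(-3) + (-2.6667)·(-4) + (-2.6667)·(3) + (1.3333)·(1) + (-0.6667)·(0)) / 5 = 4/5 = 0.8
  s[Y,Y] = ((0.1667)·(0.1667) + (0.1667)·(0.1667) + (3.1667)·(3.1667) + (-0.8333)·(-0.8333) + (-1.8333)·(-1.8333) + (-0.8333)·(-0.8333)) / 5 = 14.8333/5 = 2.9667
  s[Y,Z] = ((0.1667)·(3) + (0.1667)·(-3) + (3.1667)·(-4) + (-0.8333)·(3) + (-1.8333)·(1) + (-0.8333)·(0)) / 5 = -17/5 = -3.4
  s[Z,Z] = ((3)·(3) + (-3)·(-3) + (-4)·(-4) + (3)·(3) + (1)·(1) + (0)·(0)) / 5 = 44/5 = 8.8
  Sample standard deviations s_i = √(s[i,i]):
  s(X) = √(5.4667) = 2.3381
  s(Y) = √(2.9667) = 1.7224
  s(Z) = √(8.8) = 2.9665

Step 3 — r_{ij} = s_{ij} / (s_i · s_j):
  r[X,X] = 1 (diagonal).
  r[X,Y] = -1.4667 / (2.3381 · 1.7224) = -1.4667 / 4.0271 = -0.3642
  r[X,Z] = 0.8 / (2.3381 · 2.9665) = 0.8 / 6.9359 = 0.1153
  r[Y,Y] = 1 (diagonal).
  r[Y,Z] = -3.4 / (1.7224 · 2.9665) = -3.4 / 5.1095 = -0.6654
  r[Z,Z] = 1 (diagonal).

R is symmetric with unit diagonal. Assembling:

R = [[1, -0.3642, 0.1153],
 [-0.3642, 1, -0.6654],
 [0.1153, -0.6654, 1]]


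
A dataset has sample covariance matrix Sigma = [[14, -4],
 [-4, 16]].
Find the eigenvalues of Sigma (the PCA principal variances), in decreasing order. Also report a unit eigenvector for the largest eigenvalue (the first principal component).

Step 1 — characteristic polynomial of 2×2 Sigma:
  det(Sigma - λI) = λ² - trace · λ + det = 0.
  trace = 14 + 16 = 30, det = 14·16 - (-4)² = 208.
Step 2 — discriminant:
  Δ = trace² - 4·det = 900 - 832 = 68.
Step 3 — eigenvalues:
  λ = (trace ± √Δ)/2 = (30 ± 8.2462)/2,
  λ_1 = 19.1231,  λ_2 = 10.8769.

Step 4 — unit eigenvector for λ_1: solve (Sigma - λ_1 I)v = 0. First row:
  (14 - 19.1231)·v_x + (-4)·v_y = 0, i.e. (-5.1231)·v_x + (-4)·v_y = 0,
  so v ∝ (b, λ_1 - a) = (-4, 5.1231); multiply by -1 so the first entry is positive: u = (4, -5.1231).
  ||u|| = √((4)² + (-5.1231)²) = √(42.2462) ≈ 6.4997,
  v_1 = u/||u|| ≈ (0.6154, -0.7882) (||v_1|| = 1).

λ_1 = 19.1231,  λ_2 = 10.8769;  v_1 ≈ (0.6154, -0.7882)


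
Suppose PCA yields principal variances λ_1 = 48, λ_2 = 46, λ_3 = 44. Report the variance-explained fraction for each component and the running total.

Step 1 — total variance = trace(Sigma) = Σ λ_i = 48 + 46 + 44 = 138.

Step 2 — fraction explained by component i = λ_i / Σ λ:
  PC1: 48/138 = 0.3478
  PC2: 46/138 = 0.3333
  PC3: 44/138 = 0.3188

Step 3 — cumulative fraction after k components = (λ_1 + ... + λ_k) / Σ λ:
  k = 1: 48/138 = 0.3478
  k = 2: (48 + 46)/138 = 94/138 = 0.6812
  k = 3: (48 + 46 + 44)/138 = 138/138 = 1

Summary (fraction, with percent):

explained: PC1 0.3478 (34.78%), PC2 0.3333 (33.33%), PC3 0.3188 (31.88%);  cumulative: 0.3478, 0.6812, 1


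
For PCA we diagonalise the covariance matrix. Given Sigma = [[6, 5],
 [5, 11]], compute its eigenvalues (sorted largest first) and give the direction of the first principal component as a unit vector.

Step 1 — characteristic polynomial of 2×2 Sigma:
  det(Sigma - λI) = λ² - trace · λ + det = 0.
  trace = 6 + 11 = 17, det = 6·11 - (5)² = 41.
Step 2 — discriminant:
  Δ = trace² - 4·det = 289 - 164 = 125.
Step 3 — eigenvalues:
  λ = (trace ± √Δ)/2 = (17 ± 11.1803)/2,
  λ_1 = 14.0902,  λ_2 = 2.9098.

Step 4 — unit eigenvector for λ_1: solve (Sigma - λ_1 I)v = 0. First row:
  (6 - 14.0902)·v_x + (5)·v_y = 0, i.e. (-8.0902)·v_x + (5)·v_y = 0,
  so v ∝ (b, λ_1 - a) = (5, 8.0902) = u.
  ||u|| = √((5)² + (8.0902)²) = √(90.4508) ≈ 9.5106,
  v_1 = u/||u|| ≈ (0.5257, 0.8507) (||v_1|| = 1).

λ_1 = 14.0902,  λ_2 = 2.9098;  v_1 ≈ (0.5257, 0.8507)


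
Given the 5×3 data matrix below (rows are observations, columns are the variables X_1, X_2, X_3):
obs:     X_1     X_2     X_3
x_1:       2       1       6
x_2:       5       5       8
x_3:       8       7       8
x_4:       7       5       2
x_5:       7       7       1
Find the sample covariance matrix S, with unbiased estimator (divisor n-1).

Step 1 — column means:
  mean(X_1) = (2 + 5 + 8 + 7 + 7) / 5 = 29/5 = 5.8
  mean(X_2) = (1 + 5 + 7 + 5 + 7) / 5 = 25/5 = 5
  mean(X_3) = (6 + 8 + 8 + 2 + 1) / 5 = 25/5 = 5

Step 2 — sample covariance S[i,j] = (1/(n-1)) · Σ_k (x_{k,i} - mean_i) · (x_{k,j} - mean_j), with n-1 = 4.
  S[X_1,X_1] = ((-3.8)·(-3.8) + (-0.8)·(-0.8) + (2.2)·(2.2) + (1.2)·(1.2) + (1.2)·(1.2)) / 4 = 22.8/4 = 5.7
  S[X_1,X_2] = ((-3.8)·(-4) + (-0.8)·(0) + (2.2)·(2) + (1.2)·(0) + (1.2)·(2)) / 4 = 22/4 = 5.5
  S[X_1,X_3] = ((-3.8)·(1) + (-0.8)·(3) + (2.2)·(3) + (1.2)·(-3) + (1.2)·(-4)) / 4 = -8/4 = -2
  S[X_2,X_2] = ((-4)·(-4) + (0)·(0) + (2)·(2) + (0)·(0) + (2)·(2)) / 4 = 24/4 = 6
  S[X_2,X_3] = ((-4)·(1) + (0)·(3) + (2)·(3) + (0)·(-3) + (2)·(-4)) / 4 = -6/4 = -1.5
  S[X_3,X_3] = ((1)·(1) + (3)·(3) + (3)·(3) + (-3)·(-3) + (-4)·(-4)) / 4 = 44/4 = 11

S is symmetric (S[j,i] = S[i,j]). Assembling:

S = [[5.7, 5.5, -2],
 [5.5, 6, -1.5],
 [-2, -1.5, 11]]


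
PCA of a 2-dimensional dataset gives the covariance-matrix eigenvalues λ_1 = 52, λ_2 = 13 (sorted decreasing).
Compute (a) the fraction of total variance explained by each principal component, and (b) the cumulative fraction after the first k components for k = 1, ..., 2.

Step 1 — total variance = trace(Sigma) = Σ λ_i = 52 + 13 = 65.

Step 2 — fraction explained by component i = λ_i / Σ λ:
  PC1: 52/65 = 0.8
  PC2: 13/65 = 0.2

Step 3 — cumulative fraction after k components = (λ_1 + ... + λ_k) / Σ λ:
  k = 1: 52/65 = 0.8
  k = 2: (52 + 13)/65 = 65/65 = 1

Summary (fraction, with percent):

explained: PC1 0.8 (80%), PC2 0.2 (20%);  cumulative: 0.8, 1


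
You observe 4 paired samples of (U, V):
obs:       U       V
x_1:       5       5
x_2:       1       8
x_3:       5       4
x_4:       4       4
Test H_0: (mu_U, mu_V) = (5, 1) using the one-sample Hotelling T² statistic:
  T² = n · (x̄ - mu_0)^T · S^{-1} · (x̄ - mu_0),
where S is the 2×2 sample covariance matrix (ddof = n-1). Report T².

Step 1 — sample mean vector:
  mean(U) = (5 + 1 + 5 + 4) / 4 = 15/4 = 3.75
  mean(V) = (5 + 8 + 4 + 4) / 4 = 21/4 = 5.25
  x̄ = (3.75, 5.25),  deviation x̄ - mu_0 = (3.75, 5.25) - (5, 1) = (-1.25, 4.25).

Step 2 — sample covariance matrix, S[i,j] = (1/(n-1)) · Σ_k (x_{k,i} - mean_i) · (x_{k,j} - mean_j), divisor n-1 = 3:
  S[U,U] = ((1.25)·(1.25) + (-2.75)·(-2.75) + (1.25)·(1.25) + (0.25)·(0.25)) / 3 = 10.75/3 = 3.5833
  S[U,V] = ((1.25)·(-0.25) + (-2.75)·(2.75) + (1.25)·(-1.25) + (0.25)·(-1.25)) / 3 = -9.75/3 = -3.25
  S[V,V] = ((-0.25)·(-0.25) + (2.75)·(2.75) + (-1.25)·(-1.25) + (-1.25)·(-1.25)) / 3 = 10.75/3 = 3.5833
  S = [[3.5833, -3.25],
 [-3.25, 3.5833]].

Step 3 — invert S. det(S) = 3.5833·3.5833 - (-3.25)² = 2.2778.
  S^{-1} = (1/det) · [[d, -b], [-b, a]] = [[1.5732, 1.4268],
 [1.4268, 1.5732]].

Step 4 — quadratic form (x̄ - mu_0)^T · S^{-1} · (x̄ - mu_0):
  S^{-1} · (x̄ - mu_0) = (4.0976, 4.9024),
  (x̄ - mu_0)^T · [...] = (-1.25)·(4.0976) + (4.25)·(4.9024) = 15.7134.

Step 5 — scale by n: T² = 4 · 15.7134 = 62.8537.

T² ≈ 62.8537


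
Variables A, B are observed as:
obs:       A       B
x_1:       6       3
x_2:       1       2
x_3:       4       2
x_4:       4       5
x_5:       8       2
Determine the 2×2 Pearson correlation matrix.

Step 1 — column means:
  mean(A) = (6 + 1 + 4 + 4 + 8) / 5 = 23/5 = 4.6
  mean(B) = (3 + 2 + 2 + 5 + 2) / 5 = 14/5 = 2.8

Step 2 — sample variances and covariances s[i,j] = (1/(n-1)) · Σ_k (x_{k,i} - mean_i) · (x_{k,j} - mean_j), with n-1 = 4:
  s[A,A] = ((1.4)·(1.4) + (-3.6)·(-3.6) + (-0.6)·(-0.6) + (-0.6)·(-0.6) + (3.4)·(3.4)) / 4 = 27.2/4 = 6.8
  s[A,B] = ((1.4)·(0.2) + (-3.6)·(-0.8) + (-0.6)·(-0.8) + (-0.6)·(2.2) + (3.4)·(-0.8)) / 4 = -0.4/4 = -0.1
  s[B,B] = ((0.2)·(0.2) + (-0.8)·(-0.8) + (-0.8)·(-0.8) + (2.2)·(2.2) + (-0.8)·(-0.8)) / 4 = 6.8/4 = 1.7
  Sample standard deviations s_i = √(s[i,i]):
  s(A) = √(6.8) = 2.6077
  s(B) = √(1.7) = 1.3038

Step 3 — r_{ij} = s_{ij} / (s_i · s_j):
  r[A,A] = 1 (diagonal).
  r[A,B] = -0.1 / (2.6077 · 1.3038) = -0.1 / 3.4 = -0.0294
  r[B,B] = 1 (diagonal).

R is symmetric with unit diagonal. Assembling:

R = [[1, -0.0294],
 [-0.0294, 1]]


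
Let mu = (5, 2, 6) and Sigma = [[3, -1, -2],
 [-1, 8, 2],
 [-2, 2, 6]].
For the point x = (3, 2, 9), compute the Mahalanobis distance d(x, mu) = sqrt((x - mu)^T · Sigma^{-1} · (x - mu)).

Step 1 — centre the observation: (x - mu) = (-2, 0, 3).

Step 2 — invert Sigma (cofactor / det for 3×3, or solve directly):
  Sigma^{-1} = [[0.4314, 0.0196, 0.1373],
 [0.0196, 0.1373, -0.0392],
 [0.1373, -0.0392, 0.2255]].

Step 3 — form the quadratic (x - mu)^T · Sigma^{-1} · (x - mu):
  Sigma^{-1} · (x - mu) = (-0.451, -0.1569, 0.402).
  (x - mu)^T · [Sigma^{-1} · (x - mu)] = (-2)·(-0.451) + (0)·(-0.1569) + (3)·(0.402) = 2.1078.

Step 4 — take square root: d = √(2.1078) ≈ 1.4518.

d(x, mu) = √(2.1078) ≈ 1.4518


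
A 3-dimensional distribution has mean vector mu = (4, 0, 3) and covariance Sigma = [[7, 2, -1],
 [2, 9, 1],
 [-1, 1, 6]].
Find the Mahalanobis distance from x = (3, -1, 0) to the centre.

Step 1 — centre the observation: (x - mu) = (-1, -1, -3).

Step 2 — invert Sigma (cofactor / det for 3×3, or solve directly):
  Sigma^{-1} = [[0.1587, -0.0389, 0.0329],
 [-0.0389, 0.1228, -0.0269],
 [0.0329, -0.0269, 0.1766]].

Step 3 — form the quadratic (x - mu)^T · Sigma^{-1} · (x - mu):
  Sigma^{-1} · (x - mu) = (-0.2186, -0.003, -0.5359).
  (x - mu)^T · [Sigma^{-1} · (x - mu)] = (-1)·(-0.2186) + (-1)·(-0.003) + (-3)·(-0.5359) = 1.8293.

Step 4 — take square root: d = √(1.8293) ≈ 1.3525.

d(x, mu) = √(1.8293) ≈ 1.3525


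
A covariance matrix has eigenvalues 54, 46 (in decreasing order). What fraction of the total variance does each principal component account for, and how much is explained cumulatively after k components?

Step 1 — total variance = trace(Sigma) = Σ λ_i = 54 + 46 = 100.

Step 2 — fraction explained by component i = λ_i / Σ λ:
  PC1: 54/100 = 0.54
  PC2: 46/100 = 0.46

Step 3 — cumulative fraction after k components = (λ_1 + ... + λ_k) / Σ λ:
  k = 1: 54/100 = 0.54
  k = 2: (54 + 46)/100 = 100/100 = 1

Summary (fraction, with percent):

explained: PC1 0.54 (54%), PC2 0.46 (46%);  cumulative: 0.54, 1


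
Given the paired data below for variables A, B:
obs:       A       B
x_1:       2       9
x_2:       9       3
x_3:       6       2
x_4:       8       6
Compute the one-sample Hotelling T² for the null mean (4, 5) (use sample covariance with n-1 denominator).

Step 1 — sample mean vector:
  mean(A) = (2 + 9 + 6 + 8) / 4 = 25/4 = 6.25
  mean(B) = (9 + 3 + 2 + 6) / 4 = 20/4 = 5
  x̄ = (6.25, 5),  deviation x̄ - mu_0 = (6.25, 5) - (4, 5) = (2.25, 0).

Step 2 — sample covariance matrix, S[i,j] = (1/(n-1)) · Σ_k (x_{k,i} - mean_i) · (x_{k,j} - mean_j), divisor n-1 = 3:
  S[A,A] = ((-4.25)·(-4.25) + (2.75)·(2.75) + (-0.25)·(-0.25) + (1.75)·(1.75)) / 3 = 28.75/3 = 9.5833
  S[A,B] = ((-4.25)·(4) + (2.75)·(-2) + (-0.25)·(-3) + (1.75)·(1)) / 3 = -20/3 = -6.6667
  S[B,B] = ((4)·(4) + (-2)·(-2) + (-3)·(-3) + (1)·(1)) / 3 = 30/3 = 10
  S = [[9.5833, -6.6667],
 [-6.6667, 10]].

Step 3 — invert S. det(S) = 9.5833·10 - (-6.6667)² = 51.3889.
  S^{-1} = (1/det) · [[d, -b], [-b, a]] = [[0.1946, 0.1297],
 [0.1297, 0.1865]].

Step 4 — quadratic form (x̄ - mu_0)^T · S^{-1} · (x̄ - mu_0):
  S^{-1} · (x̄ - mu_0) = (0.4378, 0.2919),
  (x̄ - mu_0)^T · [...] = (2.25)·(0.4378) + (0)·(0.2919) = 0.9851.

Step 5 — scale by n: T² = 4 · 0.9851 = 3.9405.

T² ≈ 3.9405


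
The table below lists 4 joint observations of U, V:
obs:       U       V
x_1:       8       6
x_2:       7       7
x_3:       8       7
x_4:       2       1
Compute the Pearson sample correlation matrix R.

Step 1 — column means:
  mean(U) = (8 + 7 + 8 + 2) / 4 = 25/4 = 6.25
  mean(V) = (6 + 7 + 7 + 1) / 4 = 21/4 = 5.25

Step 2 — sample variances and covariances s[i,j] = (1/(n-1)) · Σ_k (x_{k,i} - mean_i) · (x_{k,j} - mean_j), with n-1 = 3:
  s[U,U] = ((1.75)·(1.75) + (0.75)·(0.75) + (1.75)·(1.75) + (-4.25)·(-4.25)) / 3 = 24.75/3 = 8.25
  s[U,V] = ((1.75)·(0.75) + (0.75)·(1.75) + (1.75)·(1.75) + (-4.25)·(-4.25)) / 3 = 23.75/3 = 7.9167
  s[V,V] = ((0.75)·(0.75) + (1.75)·(1.75) + (1.75)·(1.75) + (-4.25)·(-4.25)) / 3 = 24.75/3 = 8.25
  Sample standard deviations s_i = √(s[i,i]):
  s(U) = √(8.25) = 2.8723
  s(V) = √(8.25) = 2.8723

Step 3 — r_{ij} = s_{ij} / (s_i · s_j):
  r[U,U] = 1 (diagonal).
  r[U,V] = 7.9167 / (2.8723 · 2.8723) = 7.9167 / 8.25 = 0.9596
  r[V,V] = 1 (diagonal).

R is symmetric with unit diagonal. Assembling:

R = [[1, 0.9596],
 [0.9596, 1]]


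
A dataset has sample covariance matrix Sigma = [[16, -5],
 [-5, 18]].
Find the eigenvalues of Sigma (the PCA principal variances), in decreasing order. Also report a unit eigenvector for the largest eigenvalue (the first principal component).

Step 1 — characteristic polynomial of 2×2 Sigma:
  det(Sigma - λI) = λ² - trace · λ + det = 0.
  trace = 16 + 18 = 34, det = 16·18 - (-5)² = 263.
Step 2 — discriminant:
  Δ = trace² - 4·det = 1156 - 1052 = 104.
Step 3 — eigenvalues:
  λ = (trace ± √Δ)/2 = (34 ± 10.198)/2,
  λ_1 = 22.099,  λ_2 = 11.901.

Step 4 — unit eigenvector for λ_1: solve (Sigma - λ_1 I)v = 0. First row:
  (16 - 22.099)·v_x + (-5)·v_y = 0, i.e. (-6.099)·v_x + (-5)·v_y = 0,
  so v ∝ (b, λ_1 - a) = (-5, 6.099); multiply by -1 so the first entry is positive: u = (5, -6.099).
  ||u|| = √((5)² + (-6.099)²) = √(62.198) ≈ 7.8866,
  v_1 = u/||u|| ≈ (0.634, -0.7733) (||v_1|| = 1).

λ_1 = 22.099,  λ_2 = 11.901;  v_1 ≈ (0.634, -0.7733)


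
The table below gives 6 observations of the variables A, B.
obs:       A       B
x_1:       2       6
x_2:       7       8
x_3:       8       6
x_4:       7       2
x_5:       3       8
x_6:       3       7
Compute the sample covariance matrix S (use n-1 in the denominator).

Step 1 — column means:
  mean(A) = (2 + 7 + 8 + 7 + 3 + 3) / 6 = 30/6 = 5
  mean(B) = (6 + 8 + 6 + 2 + 8 + 7) / 6 = 37/6 = 6.1667

Step 2 — sample covariance S[i,j] = (1/(n-1)) · Σ_k (x_{k,i} - mean_i) · (x_{k,j} - mean_j), with n-1 = 5.
  S[A,A] = ((-3)·(-3) + (2)·(2) + (3)·(3) + (2)·(2) + (-2)·(-2) + (-2)·(-2)) / 5 = 34/5 = 6.8
  S[A,B] = ((-3)·(-0.1667) + (2)·(1.8333) + (3)·(-0.1667) + (2)·(-4.1667) + (-2)·(1.8333) + (-2)·(0.8333)) / 5 = -10/5 = -2
  S[B,B] = ((-0.1667)·(-0.1667) + (1.8333)·(1.8333) + (-0.1667)·(-0.1667) + (-4.1667)·(-4.1667) + (1.8333)·(1.8333) + (0.8333)·(0.8333)) / 5 = 24.8333/5 = 4.9667

S is symmetric (S[j,i] = S[i,j]). Assembling:

S = [[6.8, -2],
 [-2, 4.9667]]


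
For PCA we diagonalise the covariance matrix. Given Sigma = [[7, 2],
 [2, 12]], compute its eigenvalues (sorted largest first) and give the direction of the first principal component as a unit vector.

Step 1 — characteristic polynomial of 2×2 Sigma:
  det(Sigma - λI) = λ² - trace · λ + det = 0.
  trace = 7 + 12 = 19, det = 7·12 - (2)² = 80.
Step 2 — discriminant:
  Δ = trace² - 4·det = 361 - 320 = 41.
Step 3 — eigenvalues:
  λ = (trace ± √Δ)/2 = (19 ± 6.4031)/2,
  λ_1 = 12.7016,  λ_2 = 6.2984.

Step 4 — unit eigenvector for λ_1: solve (Sigma - λ_1 I)v = 0. First row:
  (7 - 12.7016)·v_x + (2)·v_y = 0, i.e. (-5.7016)·v_x + (2)·v_y = 0,
  so v ∝ (b, λ_1 - a) = (2, 5.7016) = u.
  ||u|| = √((2)² + (5.7016)²) = √(36.5078) ≈ 6.0422,
  v_1 = u/||u|| ≈ (0.331, 0.9436) (||v_1|| = 1).

λ_1 = 12.7016,  λ_2 = 6.2984;  v_1 ≈ (0.331, 0.9436)


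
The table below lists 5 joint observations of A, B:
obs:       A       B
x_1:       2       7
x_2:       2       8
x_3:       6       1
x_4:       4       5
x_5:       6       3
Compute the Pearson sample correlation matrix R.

Step 1 — column means:
  mean(A) = (2 + 2 + 6 + 4 + 6) / 5 = 20/5 = 4
  mean(B) = (7 + 8 + 1 + 5 + 3) / 5 = 24/5 = 4.8

Step 2 — sample variances and covariances s[i,j] = (1/(n-1)) · Σ_k (x_{k,i} - mean_i) · (x_{k,j} - mean_j), with n-1 = 4:
  s[A,A] = ((-2)·(-2) + (-2)·(-2) + (2)·(2) + (0)·(0) + (2)·(2)) / 4 = 16/4 = 4
  s[A,B] = ((-2)·(2.2) + (-2)·(3.2) + (2)·(-3.8) + (0)·(0.2) + (2)·(-1.8)) / 4 = -22/4 = -5.5
  s[B,B] = ((2.2)·(2.2) + (3.2)·(3.2) + (-3.8)·(-3.8) + (0.2)·(0.2) + (-1.8)·(-1.8)) / 4 = 32.8/4 = 8.2
  Sample standard deviations s_i = √(s[i,i]):
  s(A) = √(4) = 2
  s(B) = √(8.2) = 2.8636

Step 3 — r_{ij} = s_{ij} / (s_i · s_j):
  r[A,A] = 1 (diagonal).
  r[A,B] = -5.5 / (2 · 2.8636) = -5.5 / 5.7271 = -0.9603
  r[B,B] = 1 (diagonal).

R is symmetric with unit diagonal. Assembling:

R = [[1, -0.9603],
 [-0.9603, 1]]


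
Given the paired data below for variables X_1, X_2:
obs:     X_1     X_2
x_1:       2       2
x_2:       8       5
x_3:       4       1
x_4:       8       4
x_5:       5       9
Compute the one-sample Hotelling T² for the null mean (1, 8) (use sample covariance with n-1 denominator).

Step 1 — sample mean vector:
  mean(X_1) = (2 + 8 + 4 + 8 + 5) / 5 = 27/5 = 5.4
  mean(X_2) = (2 + 5 + 1 + 4 + 9) / 5 = 21/5 = 4.2
  x̄ = (5.4, 4.2),  deviation x̄ - mu_0 = (5.4, 4.2) - (1, 8) = (4.4, -3.8).

Step 2 — sample covariance matrix, S[i,j] = (1/(n-1)) · Σ_k (x_{k,i} - mean_i) · (x_{k,j} - mean_j), divisor n-1 = 4:
  S[X_1,X_1] = ((-3.4)·(-3.4) + (2.6)·(2.6) + (-1.4)·(-1.4) + (2.6)·(2.6) + (-0.4)·(-0.4)) / 4 = 27.2/4 = 6.8
  S[X_1,X_2] = ((-3.4)·(-2.2) + (2.6)·(0.8) + (-1.4)·(-3.2) + (2.6)·(-0.2) + (-0.4)·(4.8)) / 4 = 11.6/4 = 2.9
  S[X_2,X_2] = ((-2.2)·(-2.2) + (0.8)·(0.8) + (-3.2)·(-3.2) + (-0.2)·(-0.2) + (4.8)·(4.8)) / 4 = 38.8/4 = 9.7
  S = [[6.8, 2.9],
 [2.9, 9.7]].

Step 3 — invert S. det(S) = 6.8·9.7 - (2.9)² = 57.55.
  S^{-1} = (1/det) · [[d, -b], [-b, a]] = [[0.1685, -0.0504],
 [-0.0504, 0.1182]].

Step 4 — quadratic form (x̄ - mu_0)^T · S^{-1} · (x̄ - mu_0):
  S^{-1} · (x̄ - mu_0) = (0.9331, -0.6707),
  (x̄ - mu_0)^T · [...] = (4.4)·(0.9331) + (-3.8)·(-0.6707) = 6.6544.

Step 5 — scale by n: T² = 5 · 6.6544 = 33.2719.

T² ≈ 33.2719


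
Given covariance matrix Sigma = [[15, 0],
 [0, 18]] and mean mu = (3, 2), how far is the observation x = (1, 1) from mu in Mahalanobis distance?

Step 1 — centre the observation: (x - mu) = (-2, -1).

Step 2 — invert Sigma. det(Sigma) = 15·18 - (0)² = 270.
  Sigma^{-1} = (1/det) · [[d, -b], [-b, a]] = [[0.0667, 0],
 [0, 0.0556]].

Step 3 — form the quadratic (x - mu)^T · Sigma^{-1} · (x - mu):
  Sigma^{-1} · (x - mu) = (-0.1333, -0.0556).
  (x - mu)^T · [Sigma^{-1} · (x - mu)] = (-2)·(-0.1333) + (-1)·(-0.0556) = 0.3222.

Step 4 — take square root: d = √(0.3222) ≈ 0.5676.

d(x, mu) = √(0.3222) ≈ 0.5676


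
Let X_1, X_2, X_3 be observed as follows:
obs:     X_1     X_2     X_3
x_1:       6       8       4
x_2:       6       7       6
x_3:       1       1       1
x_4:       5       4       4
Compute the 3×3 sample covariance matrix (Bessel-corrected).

Step 1 — column means:
  mean(X_1) = (6 + 6 + 1 + 5) / 4 = 18/4 = 4.5
  mean(X_2) = (8 + 7 + 1 + 4) / 4 = 20/4 = 5
  mean(X_3) = (4 + 6 + 1 + 4) / 4 = 15/4 = 3.75

Step 2 — sample covariance S[i,j] = (1/(n-1)) · Σ_k (x_{k,i} - mean_i) · (x_{k,j} - mean_j), with n-1 = 3.
  S[X_1,X_1] = ((1.5)·(1.5) + (1.5)·(1.5) + (-3.5)·(-3.5) + (0.5)·(0.5)) / 3 = 17/3 = 5.6667
  S[X_1,X_2] = ((1.5)·(3) + (1.5)·(2) + (-3.5)·(-4) + (0.5)·(-1)) / 3 = 21/3 = 7
  S[X_1,X_3] = ((1.5)·(0.25) + (1.5)·(2.25) + (-3.5)·(-2.75) + (0.5)·(0.25)) / 3 = 13.5/3 = 4.5
  S[X_2,X_2] = ((3)·(3) + (2)·(2) + (-4)·(-4) + (-1)·(-1)) / 3 = 30/3 = 10
  S[X_2,X_3] = ((3)·(0.25) + (2)·(2.25) + (-4)·(-2.75) + (-1)·(0.25)) / 3 = 16/3 = 5.3333
  S[X_3,X_3] = ((0.25)·(0.25) + (2.25)·(2.25) + (-2.75)·(-2.75) + (0.25)·(0.25)) / 3 = 12.75/3 = 4.25

S is symmetric (S[j,i] = S[i,j]). Assembling:

S = [[5.6667, 7, 4.5],
 [7, 10, 5.3333],
 [4.5, 5.3333, 4.25]]


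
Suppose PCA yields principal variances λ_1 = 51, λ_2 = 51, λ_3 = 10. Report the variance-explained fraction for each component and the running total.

Step 1 — total variance = trace(Sigma) = Σ λ_i = 51 + 51 + 10 = 112.

Step 2 — fraction explained by component i = λ_i / Σ λ:
  PC1: 51/112 = 0.4554
  PC2: 51/112 = 0.4554
  PC3: 10/112 = 0.0893

Step 3 — cumulative fraction after k components = (λ_1 + ... + λ_k) / Σ λ:
  k = 1: 51/112 = 0.4554
  k = 2: (51 + 51)/112 = 102/112 = 0.9107
  k = 3: (51 + 51 + 10)/112 = 112/112 = 1

Summary (fraction, with percent):

explained: PC1 0.4554 (45.54%), PC2 0.4554 (45.54%), PC3 0.0893 (8.93%);  cumulative: 0.4554, 0.9107, 1


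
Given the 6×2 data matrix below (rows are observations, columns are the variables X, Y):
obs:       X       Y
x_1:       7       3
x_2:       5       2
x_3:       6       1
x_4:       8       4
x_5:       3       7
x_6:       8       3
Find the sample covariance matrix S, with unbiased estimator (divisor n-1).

Step 1 — column means:
  mean(X) = (7 + 5 + 6 + 8 + 3 + 8) / 6 = 37/6 = 6.1667
  mean(Y) = (3 + 2 + 1 + 4 + 7 + 3) / 6 = 20/6 = 3.3333

Step 2 — sample covariance S[i,j] = (1/(n-1)) · Σ_k (x_{k,i} - mean_i) · (x_{k,j} - mean_j), with n-1 = 5.
  S[X,X] = ((0.8333)·(0.8333) + (-1.1667)·(-1.1667) + (-0.1667)·(-0.1667) + (1.8333)·(1.8333) + (-3.1667)·(-3.1667) + (1.8333)·(1.8333)) / 5 = 18.8333/5 = 3.7667
  S[X,Y] = ((0.8333)·(-0.3333) + (-1.1667)·(-1.3333) + (-0.1667)·(-2.3333) + (1.8333)·(0.6667) + (-3.1667)·(3.6667) + (1.8333)·(-0.3333)) / 5 = -9.3333/5 = -1.8667
  S[Y,Y] = ((-0.3333)·(-0.3333) + (-1.3333)·(-1.3333) + (-2.3333)·(-2.3333) + (0.6667)·(0.6667) + (3.6667)·(3.6667) + (-0.3333)·(-0.3333)) / 5 = 21.3333/5 = 4.2667

S is symmetric (S[j,i] = S[i,j]). Assembling:

S = [[3.7667, -1.8667],
 [-1.8667, 4.2667]]


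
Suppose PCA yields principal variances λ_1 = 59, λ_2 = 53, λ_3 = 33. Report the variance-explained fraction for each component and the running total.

Step 1 — total variance = trace(Sigma) = Σ λ_i = 59 + 53 + 33 = 145.

Step 2 — fraction explained by component i = λ_i / Σ λ:
  PC1: 59/145 = 0.4069
  PC2: 53/145 = 0.3655
  PC3: 33/145 = 0.2276

Step 3 — cumulative fraction after k components = (λ_1 + ... + λ_k) / Σ λ:
  k = 1: 59/145 = 0.4069
  k = 2: (59 + 53)/145 = 112/145 = 0.7724
  k = 3: (59 + 53 + 33)/145 = 145/145 = 1

Summary (fraction, with percent):

explained: PC1 0.4069 (40.69%), PC2 0.3655 (36.55%), PC3 0.2276 (22.76%);  cumulative: 0.4069, 0.7724, 1


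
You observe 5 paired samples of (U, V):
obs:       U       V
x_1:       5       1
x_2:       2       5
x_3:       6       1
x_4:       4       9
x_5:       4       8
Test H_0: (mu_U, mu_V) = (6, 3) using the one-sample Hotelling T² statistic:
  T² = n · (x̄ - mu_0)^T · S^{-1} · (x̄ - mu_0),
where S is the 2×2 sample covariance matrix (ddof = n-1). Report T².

Step 1 — sample mean vector:
  mean(U) = (5 + 2 + 6 + 4 + 4) / 5 = 21/5 = 4.2
  mean(V) = (1 + 5 + 1 + 9 + 8) / 5 = 24/5 = 4.8
  x̄ = (4.2, 4.8),  deviation x̄ - mu_0 = (4.2, 4.8) - (6, 3) = (-1.8, 1.8).

Step 2 — sample covariance matrix, S[i,j] = (1/(n-1)) · Σ_k (x_{k,i} - mean_i) · (x_{k,j} - mean_j), divisor n-1 = 4:
  S[U,U] = ((0.8)·(0.8) + (-2.2)·(-2.2) + (1.8)·(1.8) + (-0.2)·(-0.2) + (-0.2)·(-0.2)) / 4 = 8.8/4 = 2.2
  S[U,V] = ((0.8)·(-3.8) + (-2.2)·(0.2) + (1.8)·(-3.8) + (-0.2)·(4.2) + (-0.2)·(3.2)) / 4 = -11.8/4 = -2.95
  S[V,V] = ((-3.8)·(-3.8) + (0.2)·(0.2) + (-3.8)·(-3.8) + (4.2)·(4.2) + (3.2)·(3.2)) / 4 = 56.8/4 = 14.2
  S = [[2.2, -2.95],
 [-2.95, 14.2]].

Step 3 — invert S. det(S) = 2.2·14.2 - (-2.95)² = 22.5375.
  S^{-1} = (1/det) · [[d, -b], [-b, a]] = [[0.6301, 0.1309],
 [0.1309, 0.0976]].

Step 4 — quadratic form (x̄ - mu_0)^T · S^{-1} · (x̄ - mu_0):
  S^{-1} · (x̄ - mu_0) = (-0.8985, -0.0599),
  (x̄ - mu_0)^T · [...] = (-1.8)·(-0.8985) + (1.8)·(-0.0599) = 1.5095.

Step 5 — scale by n: T² = 5 · 1.5095 = 7.5474.

T² ≈ 7.5474


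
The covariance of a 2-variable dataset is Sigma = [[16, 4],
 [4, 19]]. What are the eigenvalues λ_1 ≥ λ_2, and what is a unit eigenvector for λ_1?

Step 1 — characteristic polynomial of 2×2 Sigma:
  det(Sigma - λI) = λ² - trace · λ + det = 0.
  trace = 16 + 19 = 35, det = 16·19 - (4)² = 288.
Step 2 — discriminant:
  Δ = trace² - 4·det = 1225 - 1152 = 73.
Step 3 — eigenvalues:
  λ = (trace ± √Δ)/2 = (35 ± 8.544)/2,
  λ_1 = 21.772,  λ_2 = 13.228.

Step 4 — unit eigenvector for λ_1: solve (Sigma - λ_1 I)v = 0. First row:
  (16 - 21.772)·v_x + (4)·v_y = 0, i.e. (-5.772)·v_x + (4)·v_y = 0,
  so v ∝ (b, λ_1 - a) = (4, 5.772) = u.
  ||u|| = √((4)² + (5.772)²) = √(49.316) ≈ 7.0225,
  v_1 = u/||u|| ≈ (0.5696, 0.8219) (||v_1|| = 1).

λ_1 = 21.772,  λ_2 = 13.228;  v_1 ≈ (0.5696, 0.8219)


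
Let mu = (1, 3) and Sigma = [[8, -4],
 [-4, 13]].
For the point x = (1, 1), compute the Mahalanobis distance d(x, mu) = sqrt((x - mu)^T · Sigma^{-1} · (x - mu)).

Step 1 — centre the observation: (x - mu) = (0, -2).

Step 2 — invert Sigma. det(Sigma) = 8·13 - (-4)² = 88.
  Sigma^{-1} = (1/det) · [[d, -b], [-b, a]] = [[0.1477, 0.0455],
 [0.0455, 0.0909]].

Step 3 — form the quadratic (x - mu)^T · Sigma^{-1} · (x - mu):
  Sigma^{-1} · (x - mu) = (-0.0909, -0.1818).
  (x - mu)^T · [Sigma^{-1} · (x - mu)] = (0)·(-0.0909) + (-2)·(-0.1818) = 0.3636.

Step 4 — take square root: d = √(0.3636) ≈ 0.603.

d(x, mu) = √(0.3636) ≈ 0.603


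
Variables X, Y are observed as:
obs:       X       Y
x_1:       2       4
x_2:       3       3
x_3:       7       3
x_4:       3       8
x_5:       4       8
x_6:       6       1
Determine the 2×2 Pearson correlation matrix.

Step 1 — column means:
  mean(X) = (2 + 3 + 7 + 3 + 4 + 6) / 6 = 25/6 = 4.1667
  mean(Y) = (4 + 3 + 3 + 8 + 8 + 1) / 6 = 27/6 = 4.5

Step 2 — sample variances and covariances s[i,j] = (1/(n-1)) · Σ_k (x_{k,i} - mean_i) · (x_{k,j} - mean_j), with n-1 = 5:
  s[X,X] = ((-2.1667)·(-2.1667) + (-1.1667)·(-1.1667) + (2.8333)·(2.8333) + (-1.1667)·(-1.1667) + (-0.1667)·(-0.1667) + (1.8333)·(1.8333)) / 5 = 18.8333/5 = 3.7667
  s[X,Y] = ((-2.1667)·(-0.5) + (-1.1667)·(-1.5) + (2.8333)·(-1.5) + (-1.1667)·(3.5) + (-0.1667)·(3.5) + (1.8333)·(-3.5)) / 5 = -12.5/5 = -2.5
  s[Y,Y] = ((-0.5)·(-0.5) + (-1.5)·(-1.5) + (-1.5)·(-1.5) + (3.5)·(3.5) + (3.5)·(3.5) + (-3.5)·(-3.5)) / 5 = 41.5/5 = 8.3
  Sample standard deviations s_i = √(s[i,i]):
  s(X) = √(3.7667) = 1.9408
  s(Y) = √(8.3) = 2.881

Step 3 — r_{ij} = s_{ij} / (s_i · s_j):
  r[X,X] = 1 (diagonal).
  r[X,Y] = -2.5 / (1.9408 · 2.881) = -2.5 / 5.5914 = -0.4471
  r[Y,Y] = 1 (diagonal).

R is symmetric with unit diagonal. Assembling:

R = [[1, -0.4471],
 [-0.4471, 1]]
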